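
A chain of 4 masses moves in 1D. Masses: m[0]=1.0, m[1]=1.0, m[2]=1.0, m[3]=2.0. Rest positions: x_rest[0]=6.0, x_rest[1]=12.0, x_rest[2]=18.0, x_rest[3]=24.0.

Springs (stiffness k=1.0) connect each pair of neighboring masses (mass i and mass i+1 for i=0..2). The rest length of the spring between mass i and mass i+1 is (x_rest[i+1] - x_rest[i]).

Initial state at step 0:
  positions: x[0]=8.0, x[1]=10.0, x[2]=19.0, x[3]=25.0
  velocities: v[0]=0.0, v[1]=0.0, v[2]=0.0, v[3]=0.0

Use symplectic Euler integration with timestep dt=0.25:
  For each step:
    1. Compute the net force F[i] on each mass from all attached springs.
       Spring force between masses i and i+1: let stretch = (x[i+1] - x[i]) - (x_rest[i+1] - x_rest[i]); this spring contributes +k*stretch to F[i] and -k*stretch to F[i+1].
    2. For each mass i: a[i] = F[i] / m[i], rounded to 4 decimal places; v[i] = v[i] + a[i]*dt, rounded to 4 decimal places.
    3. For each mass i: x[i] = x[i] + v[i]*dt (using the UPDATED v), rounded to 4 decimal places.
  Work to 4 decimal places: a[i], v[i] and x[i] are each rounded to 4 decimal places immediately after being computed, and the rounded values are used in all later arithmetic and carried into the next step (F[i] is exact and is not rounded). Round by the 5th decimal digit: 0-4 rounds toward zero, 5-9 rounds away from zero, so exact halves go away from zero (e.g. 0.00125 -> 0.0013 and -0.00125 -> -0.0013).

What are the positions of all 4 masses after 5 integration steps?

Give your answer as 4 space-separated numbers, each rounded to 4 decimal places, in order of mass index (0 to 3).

Answer: 5.5484 14.1142 17.6562 24.8407

Derivation:
Step 0: x=[8.0000 10.0000 19.0000 25.0000] v=[0.0000 0.0000 0.0000 0.0000]
Step 1: x=[7.7500 10.4375 18.8125 25.0000] v=[-1.0000 1.7500 -0.7500 0.0000]
Step 2: x=[7.2930 11.2305 18.4883 24.9941] v=[-1.8281 3.1719 -1.2969 -0.0235]
Step 3: x=[6.7071 12.2310 18.1171 24.9724] v=[-2.3437 4.0020 -1.4849 -0.0867]
Step 4: x=[6.0914 13.2542 17.8065 24.9240] v=[-2.4627 4.0926 -1.2426 -0.1936]
Step 5: x=[5.5484 14.1142 17.6562 24.8407] v=[-2.1720 3.4400 -0.6013 -0.3333]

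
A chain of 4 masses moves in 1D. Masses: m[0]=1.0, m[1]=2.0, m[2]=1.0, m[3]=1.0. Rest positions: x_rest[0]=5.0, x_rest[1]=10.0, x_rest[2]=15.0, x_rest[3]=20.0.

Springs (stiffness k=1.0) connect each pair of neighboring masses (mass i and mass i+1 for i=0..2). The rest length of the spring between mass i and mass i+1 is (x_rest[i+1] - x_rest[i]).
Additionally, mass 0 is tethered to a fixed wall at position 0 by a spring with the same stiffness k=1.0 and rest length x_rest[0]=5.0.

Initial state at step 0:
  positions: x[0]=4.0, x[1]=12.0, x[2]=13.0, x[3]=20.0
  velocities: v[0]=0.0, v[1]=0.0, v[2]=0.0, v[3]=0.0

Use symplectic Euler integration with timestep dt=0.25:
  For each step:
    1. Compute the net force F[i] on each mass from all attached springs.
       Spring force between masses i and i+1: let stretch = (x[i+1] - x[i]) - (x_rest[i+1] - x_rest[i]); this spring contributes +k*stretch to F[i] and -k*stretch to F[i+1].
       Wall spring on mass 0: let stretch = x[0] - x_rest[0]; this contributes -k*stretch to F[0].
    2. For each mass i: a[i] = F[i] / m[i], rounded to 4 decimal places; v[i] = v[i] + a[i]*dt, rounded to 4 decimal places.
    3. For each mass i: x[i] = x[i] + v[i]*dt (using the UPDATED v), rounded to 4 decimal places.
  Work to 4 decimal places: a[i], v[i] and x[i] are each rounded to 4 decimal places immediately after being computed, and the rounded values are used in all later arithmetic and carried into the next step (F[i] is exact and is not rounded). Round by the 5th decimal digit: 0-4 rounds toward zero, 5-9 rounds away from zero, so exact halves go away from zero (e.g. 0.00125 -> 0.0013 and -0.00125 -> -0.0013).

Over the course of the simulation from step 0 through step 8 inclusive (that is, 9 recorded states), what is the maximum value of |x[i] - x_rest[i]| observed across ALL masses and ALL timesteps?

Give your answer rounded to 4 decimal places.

Answer: 2.1729

Derivation:
Step 0: x=[4.0000 12.0000 13.0000 20.0000] v=[0.0000 0.0000 0.0000 0.0000]
Step 1: x=[4.2500 11.7813 13.3750 19.8750] v=[1.0000 -0.8750 1.5000 -0.5000]
Step 2: x=[4.7051 11.3770 14.0567 19.6563] v=[1.8203 -1.6172 2.7266 -0.8750]
Step 3: x=[5.2831 10.8480 14.9209 19.4001] v=[2.3120 -2.1162 3.4566 -1.0249]
Step 4: x=[5.8787 10.2723 15.8105 19.1764] v=[2.3825 -2.3027 3.5582 -0.8947]
Step 5: x=[6.3815 9.7324 16.5643 19.0549] v=[2.0112 -2.1596 3.0151 -0.4862]
Step 6: x=[6.6949 9.3013 17.0468 19.0902] v=[1.2536 -1.7245 1.9298 0.1412]
Step 7: x=[6.7528 9.0308 17.1729 19.3103] v=[0.2315 -1.0821 0.5043 0.8804]
Step 8: x=[6.5310 8.9435 16.9237 19.7093] v=[-0.8872 -0.3491 -0.9969 1.5961]
Max displacement = 2.1729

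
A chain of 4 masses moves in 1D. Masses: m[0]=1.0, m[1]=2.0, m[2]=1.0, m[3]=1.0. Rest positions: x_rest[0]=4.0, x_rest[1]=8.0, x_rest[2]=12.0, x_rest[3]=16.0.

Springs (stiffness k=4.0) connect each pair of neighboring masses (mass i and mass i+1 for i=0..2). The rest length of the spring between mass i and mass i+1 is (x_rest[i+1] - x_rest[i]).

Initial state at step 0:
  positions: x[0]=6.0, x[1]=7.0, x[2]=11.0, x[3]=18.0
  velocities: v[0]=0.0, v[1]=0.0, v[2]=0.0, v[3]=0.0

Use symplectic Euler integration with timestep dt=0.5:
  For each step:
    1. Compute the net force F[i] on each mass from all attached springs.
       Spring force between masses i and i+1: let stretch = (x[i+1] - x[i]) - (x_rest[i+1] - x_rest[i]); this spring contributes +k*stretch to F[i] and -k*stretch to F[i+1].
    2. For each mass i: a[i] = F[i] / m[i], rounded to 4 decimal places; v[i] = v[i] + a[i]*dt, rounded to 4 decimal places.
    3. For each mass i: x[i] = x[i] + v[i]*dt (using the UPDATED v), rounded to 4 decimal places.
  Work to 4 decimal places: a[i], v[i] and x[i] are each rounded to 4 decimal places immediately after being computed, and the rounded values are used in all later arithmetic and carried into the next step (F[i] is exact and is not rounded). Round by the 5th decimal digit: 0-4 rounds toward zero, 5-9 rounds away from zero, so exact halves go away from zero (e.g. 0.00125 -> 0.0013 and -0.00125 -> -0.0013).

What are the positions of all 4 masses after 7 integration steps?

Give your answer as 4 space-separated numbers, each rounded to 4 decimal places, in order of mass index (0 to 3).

Answer: 2.2500 8.8750 14.0000 15.0000

Derivation:
Step 0: x=[6.0000 7.0000 11.0000 18.0000] v=[0.0000 0.0000 0.0000 0.0000]
Step 1: x=[3.0000 8.5000 14.0000 15.0000] v=[-6.0000 3.0000 6.0000 -6.0000]
Step 2: x=[1.5000 10.0000 12.5000 15.0000] v=[-3.0000 3.0000 -3.0000 0.0000]
Step 3: x=[4.5000 8.5000 11.0000 16.5000] v=[6.0000 -3.0000 -3.0000 3.0000]
Step 4: x=[7.5000 6.2500 12.5000 16.5000] v=[6.0000 -4.5000 3.0000 0.0000]
Step 5: x=[5.2500 7.7500 11.7500 16.5000] v=[-4.5000 3.0000 -1.5000 0.0000]
Step 6: x=[1.5000 10.0000 11.7500 15.7500] v=[-7.5000 4.5000 0.0000 -1.5000]
Step 7: x=[2.2500 8.8750 14.0000 15.0000] v=[1.5000 -2.2500 4.5000 -1.5000]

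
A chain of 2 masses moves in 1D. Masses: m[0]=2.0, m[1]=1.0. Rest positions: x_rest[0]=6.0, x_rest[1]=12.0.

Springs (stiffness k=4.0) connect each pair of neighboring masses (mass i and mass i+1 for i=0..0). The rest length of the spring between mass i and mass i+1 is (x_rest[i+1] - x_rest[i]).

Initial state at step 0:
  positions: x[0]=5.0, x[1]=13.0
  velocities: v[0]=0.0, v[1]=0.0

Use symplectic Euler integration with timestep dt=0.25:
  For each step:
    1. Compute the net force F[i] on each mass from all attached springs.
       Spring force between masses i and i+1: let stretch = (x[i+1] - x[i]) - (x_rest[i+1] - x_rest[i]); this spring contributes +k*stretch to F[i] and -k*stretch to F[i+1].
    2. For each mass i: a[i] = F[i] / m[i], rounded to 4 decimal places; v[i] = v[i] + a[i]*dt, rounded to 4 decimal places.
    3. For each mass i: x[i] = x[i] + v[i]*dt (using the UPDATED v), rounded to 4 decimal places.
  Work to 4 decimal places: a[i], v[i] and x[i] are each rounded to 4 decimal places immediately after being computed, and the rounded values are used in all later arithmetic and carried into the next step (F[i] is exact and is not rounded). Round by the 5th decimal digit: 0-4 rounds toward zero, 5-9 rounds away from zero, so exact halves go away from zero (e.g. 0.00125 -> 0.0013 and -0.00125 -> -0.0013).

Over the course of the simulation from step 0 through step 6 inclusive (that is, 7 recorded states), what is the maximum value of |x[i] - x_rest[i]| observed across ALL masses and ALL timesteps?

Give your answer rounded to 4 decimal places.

Answer: 1.6787

Derivation:
Step 0: x=[5.0000 13.0000] v=[0.0000 0.0000]
Step 1: x=[5.2500 12.5000] v=[1.0000 -2.0000]
Step 2: x=[5.6563 11.6875] v=[1.6250 -3.2500]
Step 3: x=[6.0665 10.8672] v=[1.6406 -3.2812]
Step 4: x=[6.3268 10.3467] v=[1.0410 -2.0819]
Step 5: x=[6.3396 10.3213] v=[0.0510 -0.1018]
Step 6: x=[6.1001 10.8004] v=[-0.9582 1.9165]
Max displacement = 1.6787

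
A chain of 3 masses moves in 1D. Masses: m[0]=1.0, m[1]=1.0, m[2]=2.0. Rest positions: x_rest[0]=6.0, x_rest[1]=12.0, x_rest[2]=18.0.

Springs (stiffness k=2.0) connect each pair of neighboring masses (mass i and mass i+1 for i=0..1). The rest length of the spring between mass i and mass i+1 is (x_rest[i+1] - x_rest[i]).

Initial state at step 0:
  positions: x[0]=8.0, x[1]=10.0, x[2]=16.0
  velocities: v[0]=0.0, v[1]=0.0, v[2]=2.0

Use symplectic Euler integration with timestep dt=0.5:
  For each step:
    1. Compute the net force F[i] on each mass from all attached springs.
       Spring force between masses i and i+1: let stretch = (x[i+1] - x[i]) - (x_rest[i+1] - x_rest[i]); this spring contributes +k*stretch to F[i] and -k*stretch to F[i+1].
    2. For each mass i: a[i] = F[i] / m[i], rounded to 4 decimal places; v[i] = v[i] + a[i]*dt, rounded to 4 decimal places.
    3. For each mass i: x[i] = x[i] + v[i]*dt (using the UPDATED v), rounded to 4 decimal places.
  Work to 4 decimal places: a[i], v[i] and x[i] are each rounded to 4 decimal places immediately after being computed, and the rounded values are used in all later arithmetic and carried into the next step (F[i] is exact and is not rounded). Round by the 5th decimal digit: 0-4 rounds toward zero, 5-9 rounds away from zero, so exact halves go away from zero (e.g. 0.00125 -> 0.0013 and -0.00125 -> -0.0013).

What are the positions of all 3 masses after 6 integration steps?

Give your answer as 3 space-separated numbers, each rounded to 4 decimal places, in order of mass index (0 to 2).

Answer: 6.8712 14.0880 20.5207

Derivation:
Step 0: x=[8.0000 10.0000 16.0000] v=[0.0000 0.0000 2.0000]
Step 1: x=[6.0000 12.0000 17.0000] v=[-4.0000 4.0000 2.0000]
Step 2: x=[4.0000 13.5000 18.2500] v=[-4.0000 3.0000 2.5000]
Step 3: x=[3.7500 12.6250 19.8125] v=[-0.5000 -1.7500 3.1250]
Step 4: x=[4.9375 10.9063 21.0782] v=[2.3750 -3.4375 2.5313]
Step 5: x=[6.1094 11.2891 21.3009] v=[2.3438 0.7656 0.4454]
Step 6: x=[6.8712 14.0880 20.5207] v=[1.5235 5.5977 -1.5605]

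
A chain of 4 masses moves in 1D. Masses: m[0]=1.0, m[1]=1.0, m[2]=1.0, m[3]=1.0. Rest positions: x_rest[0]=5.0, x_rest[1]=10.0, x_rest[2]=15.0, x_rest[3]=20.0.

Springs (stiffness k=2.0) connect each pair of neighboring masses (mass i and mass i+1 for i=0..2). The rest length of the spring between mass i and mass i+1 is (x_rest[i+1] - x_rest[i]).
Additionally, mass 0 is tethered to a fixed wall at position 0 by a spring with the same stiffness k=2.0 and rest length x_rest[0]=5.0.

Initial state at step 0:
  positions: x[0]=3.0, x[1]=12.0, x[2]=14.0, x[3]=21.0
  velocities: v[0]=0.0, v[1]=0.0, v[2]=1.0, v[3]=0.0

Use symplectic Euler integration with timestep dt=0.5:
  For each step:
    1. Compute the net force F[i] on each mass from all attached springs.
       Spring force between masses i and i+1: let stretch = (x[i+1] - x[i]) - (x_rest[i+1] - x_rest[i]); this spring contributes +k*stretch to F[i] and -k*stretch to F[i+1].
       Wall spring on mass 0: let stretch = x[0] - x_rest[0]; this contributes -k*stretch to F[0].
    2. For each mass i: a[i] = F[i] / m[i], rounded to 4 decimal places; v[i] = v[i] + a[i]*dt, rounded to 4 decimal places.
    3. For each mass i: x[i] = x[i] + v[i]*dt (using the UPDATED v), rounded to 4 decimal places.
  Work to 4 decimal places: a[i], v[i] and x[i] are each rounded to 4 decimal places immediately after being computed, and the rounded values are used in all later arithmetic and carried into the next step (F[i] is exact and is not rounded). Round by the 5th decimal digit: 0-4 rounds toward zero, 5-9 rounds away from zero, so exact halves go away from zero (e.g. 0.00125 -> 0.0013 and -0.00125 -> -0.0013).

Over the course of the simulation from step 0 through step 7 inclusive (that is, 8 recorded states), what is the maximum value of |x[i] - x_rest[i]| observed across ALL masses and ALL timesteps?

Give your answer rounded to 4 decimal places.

Step 0: x=[3.0000 12.0000 14.0000 21.0000] v=[0.0000 0.0000 1.0000 0.0000]
Step 1: x=[6.0000 8.5000 17.0000 20.0000] v=[6.0000 -7.0000 6.0000 -2.0000]
Step 2: x=[7.2500 8.0000 17.2500 20.0000] v=[2.5000 -1.0000 0.5000 0.0000]
Step 3: x=[5.2500 11.7500 14.2500 21.1250] v=[-4.0000 7.5000 -6.0000 2.2500]
Step 4: x=[3.8750 13.5000 13.4375 21.3125] v=[-2.7500 3.5000 -1.6250 0.3750]
Step 5: x=[5.3750 10.4063 16.5938 20.0625] v=[3.0000 -6.1875 6.3125 -2.5000]
Step 6: x=[6.7032 7.8907 18.3907 19.5782] v=[2.6563 -5.0313 3.5937 -0.9687]
Step 7: x=[5.2735 10.0313 15.5313 21.0001] v=[-2.8594 4.2812 -5.7188 2.8438]
Max displacement = 3.5000

Answer: 3.5000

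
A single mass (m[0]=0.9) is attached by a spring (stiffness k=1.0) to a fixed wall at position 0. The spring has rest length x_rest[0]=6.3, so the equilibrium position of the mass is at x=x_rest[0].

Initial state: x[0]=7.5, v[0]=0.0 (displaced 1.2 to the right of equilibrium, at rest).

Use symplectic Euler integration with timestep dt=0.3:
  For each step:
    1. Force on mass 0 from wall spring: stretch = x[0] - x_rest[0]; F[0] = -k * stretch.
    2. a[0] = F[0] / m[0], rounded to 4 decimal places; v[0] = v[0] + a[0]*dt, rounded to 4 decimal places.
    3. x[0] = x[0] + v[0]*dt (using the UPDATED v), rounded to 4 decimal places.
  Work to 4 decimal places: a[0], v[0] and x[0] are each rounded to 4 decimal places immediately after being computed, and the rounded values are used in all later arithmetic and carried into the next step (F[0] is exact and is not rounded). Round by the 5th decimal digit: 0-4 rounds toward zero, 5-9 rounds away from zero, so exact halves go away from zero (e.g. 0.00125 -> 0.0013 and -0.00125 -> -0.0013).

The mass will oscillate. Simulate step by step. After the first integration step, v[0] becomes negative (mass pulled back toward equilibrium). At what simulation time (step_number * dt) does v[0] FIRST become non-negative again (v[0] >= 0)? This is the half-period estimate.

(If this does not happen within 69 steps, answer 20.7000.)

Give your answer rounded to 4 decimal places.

Step 0: x=[7.5000] v=[0.0000]
Step 1: x=[7.3800] v=[-0.4000]
Step 2: x=[7.1520] v=[-0.7600]
Step 3: x=[6.8388] v=[-1.0440]
Step 4: x=[6.4717] v=[-1.2236]
Step 5: x=[6.0875] v=[-1.2808]
Step 6: x=[5.7245] v=[-1.2100]
Step 7: x=[5.4190] v=[-1.0182]
Step 8: x=[5.2017] v=[-0.7245]
Step 9: x=[5.0942] v=[-0.3584]
Step 10: x=[5.1073] v=[0.0435]
First v>=0 after going negative at step 10, time=3.0000

Answer: 3.0000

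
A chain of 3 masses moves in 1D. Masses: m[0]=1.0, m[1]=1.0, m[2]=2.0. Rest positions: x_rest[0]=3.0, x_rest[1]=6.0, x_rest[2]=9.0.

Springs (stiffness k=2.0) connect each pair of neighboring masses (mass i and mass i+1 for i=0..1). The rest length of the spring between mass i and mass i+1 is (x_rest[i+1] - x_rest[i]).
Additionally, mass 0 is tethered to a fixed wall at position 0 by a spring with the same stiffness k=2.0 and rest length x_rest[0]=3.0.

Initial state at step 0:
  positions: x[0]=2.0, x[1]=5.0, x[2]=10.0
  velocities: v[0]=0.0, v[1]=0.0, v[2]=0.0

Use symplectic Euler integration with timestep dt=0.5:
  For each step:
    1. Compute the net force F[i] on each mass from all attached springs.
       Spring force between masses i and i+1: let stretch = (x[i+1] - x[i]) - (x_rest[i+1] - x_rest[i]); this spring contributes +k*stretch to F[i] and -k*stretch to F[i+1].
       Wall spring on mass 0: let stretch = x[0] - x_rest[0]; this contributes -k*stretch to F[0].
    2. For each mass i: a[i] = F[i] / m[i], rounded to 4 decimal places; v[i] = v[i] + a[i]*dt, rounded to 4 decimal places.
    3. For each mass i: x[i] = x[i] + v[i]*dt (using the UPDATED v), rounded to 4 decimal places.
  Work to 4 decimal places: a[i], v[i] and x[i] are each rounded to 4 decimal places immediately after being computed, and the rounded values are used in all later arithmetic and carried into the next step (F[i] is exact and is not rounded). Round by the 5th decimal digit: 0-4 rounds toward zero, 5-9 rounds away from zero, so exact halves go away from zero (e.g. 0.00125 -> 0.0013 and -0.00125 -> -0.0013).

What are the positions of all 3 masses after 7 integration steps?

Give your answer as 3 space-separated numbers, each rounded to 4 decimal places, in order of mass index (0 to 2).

Step 0: x=[2.0000 5.0000 10.0000] v=[0.0000 0.0000 0.0000]
Step 1: x=[2.5000 6.0000 9.5000] v=[1.0000 2.0000 -1.0000]
Step 2: x=[3.5000 7.0000 8.8750] v=[2.0000 2.0000 -1.2500]
Step 3: x=[4.5000 7.1875 8.5313] v=[2.0000 0.3750 -0.6875]
Step 4: x=[4.5938 6.7032 8.6016] v=[0.1875 -0.9687 0.1406]
Step 5: x=[3.4454 6.1134 8.9473] v=[-2.2969 -1.1797 0.6914]
Step 6: x=[1.9083 5.6065 9.3346] v=[-3.0743 -1.0138 0.7745]
Step 7: x=[1.2661 5.1146 9.5399] v=[-1.2844 -0.9839 0.4105]

Answer: 1.2661 5.1146 9.5399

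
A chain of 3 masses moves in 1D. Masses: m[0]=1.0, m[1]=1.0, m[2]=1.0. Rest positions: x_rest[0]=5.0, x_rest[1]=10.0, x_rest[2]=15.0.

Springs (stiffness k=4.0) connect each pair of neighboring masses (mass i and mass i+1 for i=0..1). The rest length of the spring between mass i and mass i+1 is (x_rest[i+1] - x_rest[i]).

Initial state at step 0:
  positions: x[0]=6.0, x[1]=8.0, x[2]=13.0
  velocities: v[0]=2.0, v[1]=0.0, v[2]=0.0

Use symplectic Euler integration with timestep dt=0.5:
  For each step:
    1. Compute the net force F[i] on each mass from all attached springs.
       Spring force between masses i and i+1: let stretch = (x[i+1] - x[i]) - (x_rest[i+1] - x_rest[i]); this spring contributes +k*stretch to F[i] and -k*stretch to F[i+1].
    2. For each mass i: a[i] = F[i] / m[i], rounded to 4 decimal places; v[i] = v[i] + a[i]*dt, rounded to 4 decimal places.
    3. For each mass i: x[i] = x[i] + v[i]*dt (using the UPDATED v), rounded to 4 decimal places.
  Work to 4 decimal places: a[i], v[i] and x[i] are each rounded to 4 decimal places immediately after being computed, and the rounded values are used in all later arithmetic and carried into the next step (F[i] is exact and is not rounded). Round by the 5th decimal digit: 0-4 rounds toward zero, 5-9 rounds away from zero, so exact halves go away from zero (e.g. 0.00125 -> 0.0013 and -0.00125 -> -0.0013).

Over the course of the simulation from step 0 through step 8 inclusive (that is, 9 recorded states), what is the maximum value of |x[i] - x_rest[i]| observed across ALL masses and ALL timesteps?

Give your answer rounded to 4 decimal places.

Step 0: x=[6.0000 8.0000 13.0000] v=[2.0000 0.0000 0.0000]
Step 1: x=[4.0000 11.0000 13.0000] v=[-4.0000 6.0000 0.0000]
Step 2: x=[4.0000 9.0000 16.0000] v=[0.0000 -4.0000 6.0000]
Step 3: x=[4.0000 9.0000 17.0000] v=[0.0000 0.0000 2.0000]
Step 4: x=[4.0000 12.0000 15.0000] v=[0.0000 6.0000 -4.0000]
Step 5: x=[7.0000 10.0000 15.0000] v=[6.0000 -4.0000 0.0000]
Step 6: x=[8.0000 10.0000 15.0000] v=[2.0000 0.0000 0.0000]
Step 7: x=[6.0000 13.0000 15.0000] v=[-4.0000 6.0000 0.0000]
Step 8: x=[6.0000 11.0000 18.0000] v=[0.0000 -4.0000 6.0000]
Max displacement = 3.0000

Answer: 3.0000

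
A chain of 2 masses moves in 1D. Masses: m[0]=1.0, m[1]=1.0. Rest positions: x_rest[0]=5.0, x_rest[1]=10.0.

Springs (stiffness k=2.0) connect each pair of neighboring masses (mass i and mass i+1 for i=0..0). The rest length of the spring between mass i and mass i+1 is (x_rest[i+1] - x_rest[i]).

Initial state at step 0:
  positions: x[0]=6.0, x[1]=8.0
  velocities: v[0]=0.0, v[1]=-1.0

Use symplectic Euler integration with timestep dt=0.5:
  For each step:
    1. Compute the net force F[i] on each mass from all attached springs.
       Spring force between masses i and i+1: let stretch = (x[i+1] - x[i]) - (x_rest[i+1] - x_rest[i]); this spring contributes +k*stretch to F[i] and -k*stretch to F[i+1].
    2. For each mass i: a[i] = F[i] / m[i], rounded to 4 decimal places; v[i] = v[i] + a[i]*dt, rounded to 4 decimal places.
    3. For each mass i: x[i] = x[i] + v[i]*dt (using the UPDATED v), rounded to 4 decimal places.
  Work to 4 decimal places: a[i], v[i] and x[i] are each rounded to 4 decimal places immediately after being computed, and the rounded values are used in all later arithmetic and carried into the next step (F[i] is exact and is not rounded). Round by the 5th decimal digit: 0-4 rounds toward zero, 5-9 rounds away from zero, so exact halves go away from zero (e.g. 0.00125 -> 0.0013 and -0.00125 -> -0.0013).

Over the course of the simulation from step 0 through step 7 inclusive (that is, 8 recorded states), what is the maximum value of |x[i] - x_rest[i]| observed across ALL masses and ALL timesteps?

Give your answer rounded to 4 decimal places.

Answer: 3.5000

Derivation:
Step 0: x=[6.0000 8.0000] v=[0.0000 -1.0000]
Step 1: x=[4.5000 9.0000] v=[-3.0000 2.0000]
Step 2: x=[2.7500 10.2500] v=[-3.5000 2.5000]
Step 3: x=[2.2500 10.2500] v=[-1.0000 0.0000]
Step 4: x=[3.2500 8.7500] v=[2.0000 -3.0000]
Step 5: x=[4.5000 7.0000] v=[2.5000 -3.5000]
Step 6: x=[4.5000 6.5000] v=[0.0000 -1.0000]
Step 7: x=[3.0000 7.5000] v=[-3.0000 2.0000]
Max displacement = 3.5000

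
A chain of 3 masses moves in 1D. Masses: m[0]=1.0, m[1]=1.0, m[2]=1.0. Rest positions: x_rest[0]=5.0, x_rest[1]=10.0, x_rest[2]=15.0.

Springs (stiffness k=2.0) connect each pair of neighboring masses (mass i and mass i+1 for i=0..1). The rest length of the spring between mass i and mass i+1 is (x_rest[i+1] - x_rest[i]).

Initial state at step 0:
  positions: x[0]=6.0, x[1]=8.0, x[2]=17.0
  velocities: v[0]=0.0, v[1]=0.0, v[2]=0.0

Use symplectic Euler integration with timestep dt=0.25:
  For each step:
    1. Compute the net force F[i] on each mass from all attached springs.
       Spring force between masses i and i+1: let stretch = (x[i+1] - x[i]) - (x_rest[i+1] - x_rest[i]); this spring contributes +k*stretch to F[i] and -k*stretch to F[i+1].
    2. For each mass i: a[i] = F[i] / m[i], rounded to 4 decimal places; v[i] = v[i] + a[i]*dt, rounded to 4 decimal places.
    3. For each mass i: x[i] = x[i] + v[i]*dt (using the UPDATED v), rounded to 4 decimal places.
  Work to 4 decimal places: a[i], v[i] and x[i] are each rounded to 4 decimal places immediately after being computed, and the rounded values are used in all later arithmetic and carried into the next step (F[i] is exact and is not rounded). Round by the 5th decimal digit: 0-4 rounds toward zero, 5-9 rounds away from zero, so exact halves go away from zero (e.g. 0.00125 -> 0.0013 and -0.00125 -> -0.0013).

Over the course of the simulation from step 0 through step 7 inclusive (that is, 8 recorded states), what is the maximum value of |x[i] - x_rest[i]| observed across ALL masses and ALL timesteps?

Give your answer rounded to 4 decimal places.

Answer: 2.6881

Derivation:
Step 0: x=[6.0000 8.0000 17.0000] v=[0.0000 0.0000 0.0000]
Step 1: x=[5.6250 8.8750 16.5000] v=[-1.5000 3.5000 -2.0000]
Step 2: x=[5.0313 10.2969 15.6719] v=[-2.3750 5.6875 -3.3125]
Step 3: x=[4.4708 11.7325 14.7969] v=[-2.2422 5.7422 -3.5000]
Step 4: x=[4.1930 12.6434 14.1639] v=[-1.1114 3.6436 -2.5322]
Step 5: x=[4.3465 12.6881 13.9658] v=[0.6138 0.1787 -0.7925]
Step 6: x=[4.9177 11.8498 14.2330] v=[2.2846 -3.3533 1.0687]
Step 7: x=[5.7304 10.4429 14.8273] v=[3.2507 -5.6278 2.3771]
Max displacement = 2.6881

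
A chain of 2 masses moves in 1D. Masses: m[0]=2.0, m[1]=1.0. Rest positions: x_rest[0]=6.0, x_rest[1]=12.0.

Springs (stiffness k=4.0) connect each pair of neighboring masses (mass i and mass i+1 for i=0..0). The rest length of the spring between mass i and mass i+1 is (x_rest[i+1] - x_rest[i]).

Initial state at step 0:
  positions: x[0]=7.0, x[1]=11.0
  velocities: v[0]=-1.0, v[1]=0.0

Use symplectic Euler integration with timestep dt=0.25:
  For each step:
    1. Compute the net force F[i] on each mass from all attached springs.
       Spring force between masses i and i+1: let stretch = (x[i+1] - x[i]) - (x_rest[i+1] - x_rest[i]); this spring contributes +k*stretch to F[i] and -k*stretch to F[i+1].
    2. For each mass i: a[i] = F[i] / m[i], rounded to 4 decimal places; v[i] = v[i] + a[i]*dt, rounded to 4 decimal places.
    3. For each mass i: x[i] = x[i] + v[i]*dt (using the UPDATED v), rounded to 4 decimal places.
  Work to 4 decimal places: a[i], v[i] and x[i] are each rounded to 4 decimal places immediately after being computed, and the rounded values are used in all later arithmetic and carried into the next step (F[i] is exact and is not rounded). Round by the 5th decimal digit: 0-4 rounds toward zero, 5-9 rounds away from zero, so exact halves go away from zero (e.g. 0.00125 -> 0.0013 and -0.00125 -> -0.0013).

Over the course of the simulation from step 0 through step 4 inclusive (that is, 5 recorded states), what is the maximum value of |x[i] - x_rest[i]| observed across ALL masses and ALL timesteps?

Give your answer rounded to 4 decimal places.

Answer: 1.1602

Derivation:
Step 0: x=[7.0000 11.0000] v=[-1.0000 0.0000]
Step 1: x=[6.5000 11.5000] v=[-2.0000 2.0000]
Step 2: x=[5.8750 12.2500] v=[-2.5000 3.0000]
Step 3: x=[5.2969 12.9063] v=[-2.3125 2.6250]
Step 4: x=[4.9200 13.1602] v=[-1.5078 1.0156]
Max displacement = 1.1602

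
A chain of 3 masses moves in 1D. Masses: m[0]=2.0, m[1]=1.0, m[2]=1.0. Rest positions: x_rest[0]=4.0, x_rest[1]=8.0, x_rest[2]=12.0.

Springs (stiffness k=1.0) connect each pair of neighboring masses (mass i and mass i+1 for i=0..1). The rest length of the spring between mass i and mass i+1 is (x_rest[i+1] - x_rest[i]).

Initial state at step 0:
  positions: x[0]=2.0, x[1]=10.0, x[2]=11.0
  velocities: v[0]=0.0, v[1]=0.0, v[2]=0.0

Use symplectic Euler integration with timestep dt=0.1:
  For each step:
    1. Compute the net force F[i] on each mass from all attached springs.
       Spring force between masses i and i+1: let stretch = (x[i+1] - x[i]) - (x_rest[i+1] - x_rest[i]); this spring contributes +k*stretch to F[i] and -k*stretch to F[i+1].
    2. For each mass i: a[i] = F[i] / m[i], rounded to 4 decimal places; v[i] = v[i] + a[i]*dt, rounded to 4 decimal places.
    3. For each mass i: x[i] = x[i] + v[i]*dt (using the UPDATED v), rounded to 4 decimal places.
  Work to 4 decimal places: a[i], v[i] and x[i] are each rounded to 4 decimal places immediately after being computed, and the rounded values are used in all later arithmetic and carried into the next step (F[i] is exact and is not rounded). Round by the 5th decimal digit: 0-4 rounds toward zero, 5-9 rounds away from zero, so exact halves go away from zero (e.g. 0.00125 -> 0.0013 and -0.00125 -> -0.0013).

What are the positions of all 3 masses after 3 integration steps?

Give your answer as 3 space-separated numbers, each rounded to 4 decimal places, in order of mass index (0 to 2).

Step 0: x=[2.0000 10.0000 11.0000] v=[0.0000 0.0000 0.0000]
Step 1: x=[2.0200 9.9300 11.0300] v=[0.2000 -0.7000 0.3000]
Step 2: x=[2.0596 9.7919 11.0890] v=[0.3955 -1.3810 0.5900]
Step 3: x=[2.1178 9.5895 11.1750] v=[0.5821 -2.0245 0.8603]

Answer: 2.1178 9.5895 11.1750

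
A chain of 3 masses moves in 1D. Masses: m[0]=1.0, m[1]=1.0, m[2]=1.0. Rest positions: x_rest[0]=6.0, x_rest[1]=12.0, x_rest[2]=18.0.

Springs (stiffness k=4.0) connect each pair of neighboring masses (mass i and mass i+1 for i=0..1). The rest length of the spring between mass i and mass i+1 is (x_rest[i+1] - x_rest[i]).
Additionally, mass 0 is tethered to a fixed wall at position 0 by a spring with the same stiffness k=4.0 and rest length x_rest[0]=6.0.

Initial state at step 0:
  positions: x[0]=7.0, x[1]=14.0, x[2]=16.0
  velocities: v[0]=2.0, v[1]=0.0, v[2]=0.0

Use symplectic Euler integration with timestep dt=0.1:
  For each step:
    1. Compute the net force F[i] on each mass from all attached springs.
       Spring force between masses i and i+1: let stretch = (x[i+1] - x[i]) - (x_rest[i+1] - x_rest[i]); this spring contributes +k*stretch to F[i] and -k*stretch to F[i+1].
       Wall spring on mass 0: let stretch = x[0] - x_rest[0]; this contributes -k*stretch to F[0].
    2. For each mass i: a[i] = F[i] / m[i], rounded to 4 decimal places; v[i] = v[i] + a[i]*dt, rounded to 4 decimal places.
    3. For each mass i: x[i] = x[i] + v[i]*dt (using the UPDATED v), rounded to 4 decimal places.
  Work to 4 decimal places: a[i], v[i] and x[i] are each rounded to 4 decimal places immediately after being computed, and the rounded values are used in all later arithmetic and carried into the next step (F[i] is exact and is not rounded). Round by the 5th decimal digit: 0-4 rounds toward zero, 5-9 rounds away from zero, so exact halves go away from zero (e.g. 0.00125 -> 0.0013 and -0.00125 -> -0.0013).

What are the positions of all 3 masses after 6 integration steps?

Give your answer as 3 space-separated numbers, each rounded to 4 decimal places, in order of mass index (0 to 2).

Answer: 7.2823 11.3713 18.4841

Derivation:
Step 0: x=[7.0000 14.0000 16.0000] v=[2.0000 0.0000 0.0000]
Step 1: x=[7.2000 13.8000 16.1600] v=[2.0000 -2.0000 1.6000]
Step 2: x=[7.3760 13.4304 16.4656] v=[1.7600 -3.6960 3.0560]
Step 3: x=[7.4991 12.9400 16.8898] v=[1.2314 -4.9037 4.2419]
Step 4: x=[7.5399 12.3900 17.3960] v=[0.4081 -5.5001 5.0620]
Step 5: x=[7.4731 11.8462 17.9420] v=[-0.6678 -5.4377 5.4596]
Step 6: x=[7.2823 11.3713 18.4841] v=[-1.9078 -4.7486 5.4213]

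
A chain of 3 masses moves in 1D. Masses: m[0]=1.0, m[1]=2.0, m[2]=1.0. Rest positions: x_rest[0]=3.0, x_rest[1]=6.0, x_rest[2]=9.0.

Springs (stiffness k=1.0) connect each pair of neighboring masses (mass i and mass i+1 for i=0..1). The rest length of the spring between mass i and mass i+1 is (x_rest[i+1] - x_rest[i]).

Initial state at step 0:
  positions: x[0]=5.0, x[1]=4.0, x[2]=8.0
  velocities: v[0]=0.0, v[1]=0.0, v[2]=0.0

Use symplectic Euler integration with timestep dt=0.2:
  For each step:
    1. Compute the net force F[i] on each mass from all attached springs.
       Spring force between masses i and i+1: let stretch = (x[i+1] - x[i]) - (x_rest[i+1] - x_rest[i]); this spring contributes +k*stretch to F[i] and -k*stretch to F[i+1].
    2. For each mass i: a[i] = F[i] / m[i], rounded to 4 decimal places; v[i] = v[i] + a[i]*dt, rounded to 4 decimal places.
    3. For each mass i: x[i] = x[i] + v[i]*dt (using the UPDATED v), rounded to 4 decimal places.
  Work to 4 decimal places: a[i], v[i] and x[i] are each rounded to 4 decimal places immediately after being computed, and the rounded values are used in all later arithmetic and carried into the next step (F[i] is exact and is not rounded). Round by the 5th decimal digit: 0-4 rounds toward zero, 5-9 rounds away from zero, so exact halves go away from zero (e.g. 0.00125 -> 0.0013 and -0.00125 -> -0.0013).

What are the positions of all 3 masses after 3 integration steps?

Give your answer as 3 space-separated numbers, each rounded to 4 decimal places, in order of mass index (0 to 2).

Answer: 4.0913 4.5606 7.7875

Derivation:
Step 0: x=[5.0000 4.0000 8.0000] v=[0.0000 0.0000 0.0000]
Step 1: x=[4.8400 4.1000 7.9600] v=[-0.8000 0.5000 -0.2000]
Step 2: x=[4.5304 4.2920 7.8856] v=[-1.5480 0.9600 -0.3720]
Step 3: x=[4.0913 4.5606 7.7875] v=[-2.1957 1.3432 -0.4907]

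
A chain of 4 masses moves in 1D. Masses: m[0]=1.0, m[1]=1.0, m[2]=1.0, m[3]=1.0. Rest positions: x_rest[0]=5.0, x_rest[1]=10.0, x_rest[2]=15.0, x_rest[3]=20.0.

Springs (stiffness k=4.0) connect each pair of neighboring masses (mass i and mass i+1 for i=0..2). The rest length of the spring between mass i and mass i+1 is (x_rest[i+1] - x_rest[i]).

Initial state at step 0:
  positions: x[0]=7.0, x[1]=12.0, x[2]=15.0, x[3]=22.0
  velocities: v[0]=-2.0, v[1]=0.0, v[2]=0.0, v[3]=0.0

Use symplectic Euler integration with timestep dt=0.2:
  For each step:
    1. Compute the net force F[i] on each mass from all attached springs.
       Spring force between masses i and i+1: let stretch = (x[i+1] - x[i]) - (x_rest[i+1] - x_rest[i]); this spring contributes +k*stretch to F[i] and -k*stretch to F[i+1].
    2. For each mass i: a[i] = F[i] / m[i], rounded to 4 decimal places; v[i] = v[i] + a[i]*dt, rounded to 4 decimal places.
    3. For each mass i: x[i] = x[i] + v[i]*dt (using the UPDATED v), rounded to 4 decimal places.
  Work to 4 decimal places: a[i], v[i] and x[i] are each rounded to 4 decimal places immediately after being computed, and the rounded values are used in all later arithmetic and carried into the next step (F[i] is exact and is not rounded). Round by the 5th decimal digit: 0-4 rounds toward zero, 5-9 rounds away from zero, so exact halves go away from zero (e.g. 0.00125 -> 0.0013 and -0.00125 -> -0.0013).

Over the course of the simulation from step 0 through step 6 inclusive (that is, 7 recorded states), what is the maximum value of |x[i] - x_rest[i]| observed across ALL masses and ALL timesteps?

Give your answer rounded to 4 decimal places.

Answer: 2.7470

Derivation:
Step 0: x=[7.0000 12.0000 15.0000 22.0000] v=[-2.0000 0.0000 0.0000 0.0000]
Step 1: x=[6.6000 11.6800 15.6400 21.6800] v=[-2.0000 -1.6000 3.2000 -1.6000]
Step 2: x=[6.2128 11.1808 16.6128 21.1936] v=[-1.9360 -2.4960 4.8640 -2.4320]
Step 3: x=[5.8205 10.7558 17.4494 20.7743] v=[-1.9616 -2.1248 4.1830 -2.0966]
Step 4: x=[5.4178 10.6122 17.7470 20.6230] v=[-2.0134 -0.7182 1.4880 -0.7565]
Step 5: x=[5.0462 10.7790 17.3632 20.8115] v=[-1.8579 0.8341 -1.9190 0.9427]
Step 6: x=[4.7919 11.0820 16.4777 21.2483] v=[-1.2717 1.5152 -4.4277 2.1841]
Max displacement = 2.7470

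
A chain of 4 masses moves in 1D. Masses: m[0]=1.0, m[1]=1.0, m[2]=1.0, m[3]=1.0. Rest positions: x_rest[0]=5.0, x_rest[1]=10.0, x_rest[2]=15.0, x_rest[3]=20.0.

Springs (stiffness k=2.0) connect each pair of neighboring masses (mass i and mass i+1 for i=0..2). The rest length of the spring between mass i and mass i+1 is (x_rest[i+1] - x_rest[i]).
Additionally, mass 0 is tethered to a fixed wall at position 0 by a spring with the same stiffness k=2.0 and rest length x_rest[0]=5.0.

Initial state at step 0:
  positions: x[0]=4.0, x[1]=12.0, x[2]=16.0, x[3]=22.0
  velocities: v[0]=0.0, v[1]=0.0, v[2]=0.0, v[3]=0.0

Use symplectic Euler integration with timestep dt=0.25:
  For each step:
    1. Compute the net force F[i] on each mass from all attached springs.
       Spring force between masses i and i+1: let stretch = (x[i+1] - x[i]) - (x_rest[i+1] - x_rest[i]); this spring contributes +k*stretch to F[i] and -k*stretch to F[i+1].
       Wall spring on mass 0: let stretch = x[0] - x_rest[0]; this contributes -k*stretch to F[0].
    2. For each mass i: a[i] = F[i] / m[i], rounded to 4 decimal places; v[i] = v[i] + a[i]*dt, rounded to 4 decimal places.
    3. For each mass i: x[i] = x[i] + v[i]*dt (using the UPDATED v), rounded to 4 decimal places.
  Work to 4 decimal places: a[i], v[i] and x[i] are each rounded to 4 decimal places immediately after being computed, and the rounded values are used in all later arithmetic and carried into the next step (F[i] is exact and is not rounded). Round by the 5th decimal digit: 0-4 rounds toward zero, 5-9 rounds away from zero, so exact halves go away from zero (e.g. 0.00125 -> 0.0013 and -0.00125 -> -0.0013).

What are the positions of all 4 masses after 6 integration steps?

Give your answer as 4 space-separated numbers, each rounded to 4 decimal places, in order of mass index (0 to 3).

Answer: 6.3720 10.4594 15.8638 21.1467

Derivation:
Step 0: x=[4.0000 12.0000 16.0000 22.0000] v=[0.0000 0.0000 0.0000 0.0000]
Step 1: x=[4.5000 11.5000 16.2500 21.8750] v=[2.0000 -2.0000 1.0000 -0.5000]
Step 2: x=[5.3125 10.7188 16.6094 21.6719] v=[3.2500 -3.1250 1.4375 -0.8125]
Step 3: x=[6.1367 9.9981 16.8653 21.4610] v=[3.2969 -2.8829 1.0235 -0.8438]
Step 4: x=[6.6765 9.6531 16.8372 21.3006] v=[2.1593 -1.3800 -0.1123 -0.6417]
Step 5: x=[6.7539 9.8341 16.4690 21.2073] v=[0.3094 0.7238 -1.4727 -0.3734]
Step 6: x=[6.3720 10.4594 15.8638 21.1467] v=[-1.5275 2.5012 -2.4210 -0.2426]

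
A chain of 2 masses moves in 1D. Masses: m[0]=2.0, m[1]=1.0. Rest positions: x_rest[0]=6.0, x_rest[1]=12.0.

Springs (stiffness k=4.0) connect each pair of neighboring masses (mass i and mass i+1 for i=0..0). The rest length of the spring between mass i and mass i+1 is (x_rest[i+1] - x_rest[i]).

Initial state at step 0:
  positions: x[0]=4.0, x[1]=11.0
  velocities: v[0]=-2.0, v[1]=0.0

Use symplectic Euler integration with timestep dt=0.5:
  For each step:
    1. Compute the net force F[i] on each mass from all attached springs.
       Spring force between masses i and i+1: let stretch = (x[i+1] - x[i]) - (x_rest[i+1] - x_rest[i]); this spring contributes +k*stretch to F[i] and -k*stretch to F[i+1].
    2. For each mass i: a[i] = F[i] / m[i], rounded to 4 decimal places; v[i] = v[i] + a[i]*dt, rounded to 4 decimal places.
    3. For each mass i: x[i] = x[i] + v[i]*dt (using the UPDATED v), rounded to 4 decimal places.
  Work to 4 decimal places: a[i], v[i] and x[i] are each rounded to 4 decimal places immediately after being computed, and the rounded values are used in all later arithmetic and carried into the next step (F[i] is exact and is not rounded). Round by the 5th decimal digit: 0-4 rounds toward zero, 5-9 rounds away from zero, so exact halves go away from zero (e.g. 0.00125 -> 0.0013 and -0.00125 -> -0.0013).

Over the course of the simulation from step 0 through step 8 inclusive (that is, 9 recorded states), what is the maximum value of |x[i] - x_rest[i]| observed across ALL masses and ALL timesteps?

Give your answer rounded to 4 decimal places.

Answer: 7.4452

Derivation:
Step 0: x=[4.0000 11.0000] v=[-2.0000 0.0000]
Step 1: x=[3.5000 10.0000] v=[-1.0000 -2.0000]
Step 2: x=[3.2500 8.5000] v=[-0.5000 -3.0000]
Step 3: x=[2.6250 7.7500] v=[-1.2500 -1.5000]
Step 4: x=[1.5625 7.8750] v=[-2.1250 0.2500]
Step 5: x=[0.6563 7.6875] v=[-1.8125 -0.3750]
Step 6: x=[0.2657 6.4688] v=[-0.7813 -2.4374]
Step 7: x=[-0.0234 5.0470] v=[-0.5782 -2.8436]
Step 8: x=[-0.7773 4.5548] v=[-1.5078 -0.9844]
Max displacement = 7.4452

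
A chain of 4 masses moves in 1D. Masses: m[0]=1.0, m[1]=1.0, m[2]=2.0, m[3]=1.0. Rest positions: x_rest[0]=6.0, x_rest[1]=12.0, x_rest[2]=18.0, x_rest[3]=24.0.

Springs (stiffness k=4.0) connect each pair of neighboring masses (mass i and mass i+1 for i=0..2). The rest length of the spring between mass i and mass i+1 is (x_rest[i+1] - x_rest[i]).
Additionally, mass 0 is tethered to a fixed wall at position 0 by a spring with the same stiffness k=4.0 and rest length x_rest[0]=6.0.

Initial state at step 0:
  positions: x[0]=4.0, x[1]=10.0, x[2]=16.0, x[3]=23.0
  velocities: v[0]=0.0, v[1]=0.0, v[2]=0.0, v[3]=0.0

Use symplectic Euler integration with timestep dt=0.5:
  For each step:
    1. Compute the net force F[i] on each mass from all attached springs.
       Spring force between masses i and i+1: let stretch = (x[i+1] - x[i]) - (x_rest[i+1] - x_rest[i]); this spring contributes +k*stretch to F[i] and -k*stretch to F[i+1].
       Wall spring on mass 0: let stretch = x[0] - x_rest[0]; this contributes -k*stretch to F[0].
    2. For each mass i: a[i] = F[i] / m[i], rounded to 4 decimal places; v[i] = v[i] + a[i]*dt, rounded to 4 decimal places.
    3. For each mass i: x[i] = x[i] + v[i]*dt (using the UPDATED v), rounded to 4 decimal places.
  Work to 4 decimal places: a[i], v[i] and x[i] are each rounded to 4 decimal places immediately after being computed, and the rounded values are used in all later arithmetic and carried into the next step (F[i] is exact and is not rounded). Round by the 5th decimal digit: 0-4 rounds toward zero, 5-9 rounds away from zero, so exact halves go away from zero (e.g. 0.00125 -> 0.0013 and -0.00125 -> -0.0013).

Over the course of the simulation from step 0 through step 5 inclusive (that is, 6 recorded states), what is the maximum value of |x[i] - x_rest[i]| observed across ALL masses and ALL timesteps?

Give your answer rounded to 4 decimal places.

Step 0: x=[4.0000 10.0000 16.0000 23.0000] v=[0.0000 0.0000 0.0000 0.0000]
Step 1: x=[6.0000 10.0000 16.5000 22.0000] v=[4.0000 0.0000 1.0000 -2.0000]
Step 2: x=[6.0000 12.5000 16.5000 21.5000] v=[0.0000 5.0000 0.0000 -1.0000]
Step 3: x=[6.5000 12.5000 17.0000 22.0000] v=[1.0000 0.0000 1.0000 1.0000]
Step 4: x=[6.5000 11.0000 17.7500 23.5000] v=[0.0000 -3.0000 1.5000 3.0000]
Step 5: x=[4.5000 11.7500 18.0000 25.2500] v=[-4.0000 1.5000 0.5000 3.5000]
Max displacement = 2.5000

Answer: 2.5000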